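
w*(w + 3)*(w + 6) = w^3 + 9*w^2 + 18*w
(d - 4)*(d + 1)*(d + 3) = d^3 - 13*d - 12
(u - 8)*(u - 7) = u^2 - 15*u + 56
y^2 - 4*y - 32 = (y - 8)*(y + 4)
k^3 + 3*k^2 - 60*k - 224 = (k - 8)*(k + 4)*(k + 7)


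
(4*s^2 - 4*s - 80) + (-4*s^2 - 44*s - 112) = -48*s - 192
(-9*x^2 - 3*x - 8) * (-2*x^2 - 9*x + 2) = 18*x^4 + 87*x^3 + 25*x^2 + 66*x - 16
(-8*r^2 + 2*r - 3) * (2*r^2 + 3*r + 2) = -16*r^4 - 20*r^3 - 16*r^2 - 5*r - 6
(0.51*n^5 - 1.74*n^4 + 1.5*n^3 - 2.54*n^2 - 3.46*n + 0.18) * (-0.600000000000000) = -0.306*n^5 + 1.044*n^4 - 0.9*n^3 + 1.524*n^2 + 2.076*n - 0.108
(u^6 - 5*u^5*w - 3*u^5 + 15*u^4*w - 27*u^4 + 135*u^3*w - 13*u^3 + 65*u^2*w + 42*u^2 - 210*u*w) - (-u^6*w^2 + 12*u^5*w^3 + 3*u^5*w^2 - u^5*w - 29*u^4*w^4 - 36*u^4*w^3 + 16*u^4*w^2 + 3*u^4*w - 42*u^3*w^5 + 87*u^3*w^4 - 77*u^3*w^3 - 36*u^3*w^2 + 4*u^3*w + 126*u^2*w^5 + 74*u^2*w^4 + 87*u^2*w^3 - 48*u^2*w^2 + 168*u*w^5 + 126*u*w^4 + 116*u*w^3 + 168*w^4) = u^6*w^2 + u^6 - 12*u^5*w^3 - 3*u^5*w^2 - 4*u^5*w - 3*u^5 + 29*u^4*w^4 + 36*u^4*w^3 - 16*u^4*w^2 + 12*u^4*w - 27*u^4 + 42*u^3*w^5 - 87*u^3*w^4 + 77*u^3*w^3 + 36*u^3*w^2 + 131*u^3*w - 13*u^3 - 126*u^2*w^5 - 74*u^2*w^4 - 87*u^2*w^3 + 48*u^2*w^2 + 65*u^2*w + 42*u^2 - 168*u*w^5 - 126*u*w^4 - 116*u*w^3 - 210*u*w - 168*w^4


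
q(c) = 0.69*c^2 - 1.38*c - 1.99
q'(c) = 1.38*c - 1.38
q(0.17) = -2.20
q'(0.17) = -1.15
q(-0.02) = -1.96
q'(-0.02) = -1.41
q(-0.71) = -0.66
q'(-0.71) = -2.36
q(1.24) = -2.64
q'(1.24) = 0.33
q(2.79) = -0.47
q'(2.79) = 2.47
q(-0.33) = -1.46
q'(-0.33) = -1.84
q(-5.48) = 26.29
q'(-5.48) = -8.94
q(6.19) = 15.91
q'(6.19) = 7.16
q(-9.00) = 66.32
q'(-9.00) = -13.80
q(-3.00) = 8.36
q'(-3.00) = -5.52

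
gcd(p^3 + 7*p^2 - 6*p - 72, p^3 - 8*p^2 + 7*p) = 1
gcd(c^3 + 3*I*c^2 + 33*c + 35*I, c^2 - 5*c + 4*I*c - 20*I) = 1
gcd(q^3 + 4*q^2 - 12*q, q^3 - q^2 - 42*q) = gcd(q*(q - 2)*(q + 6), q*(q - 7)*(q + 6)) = q^2 + 6*q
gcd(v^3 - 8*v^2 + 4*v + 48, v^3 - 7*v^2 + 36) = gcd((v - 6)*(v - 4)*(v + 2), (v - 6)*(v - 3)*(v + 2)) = v^2 - 4*v - 12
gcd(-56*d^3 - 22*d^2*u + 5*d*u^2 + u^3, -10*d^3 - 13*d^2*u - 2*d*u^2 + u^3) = 2*d + u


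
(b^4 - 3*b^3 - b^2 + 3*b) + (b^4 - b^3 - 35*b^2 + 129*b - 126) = 2*b^4 - 4*b^3 - 36*b^2 + 132*b - 126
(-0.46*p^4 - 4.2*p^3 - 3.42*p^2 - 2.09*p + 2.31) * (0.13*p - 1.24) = -0.0598*p^5 + 0.0244*p^4 + 4.7634*p^3 + 3.9691*p^2 + 2.8919*p - 2.8644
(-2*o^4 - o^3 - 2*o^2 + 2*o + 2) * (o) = -2*o^5 - o^4 - 2*o^3 + 2*o^2 + 2*o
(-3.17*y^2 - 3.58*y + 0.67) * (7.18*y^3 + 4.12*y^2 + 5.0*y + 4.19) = -22.7606*y^5 - 38.7648*y^4 - 25.789*y^3 - 28.4219*y^2 - 11.6502*y + 2.8073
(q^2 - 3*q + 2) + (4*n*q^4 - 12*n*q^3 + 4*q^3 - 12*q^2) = 4*n*q^4 - 12*n*q^3 + 4*q^3 - 11*q^2 - 3*q + 2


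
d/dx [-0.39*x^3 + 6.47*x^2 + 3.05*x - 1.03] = -1.17*x^2 + 12.94*x + 3.05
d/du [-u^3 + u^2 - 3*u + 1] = -3*u^2 + 2*u - 3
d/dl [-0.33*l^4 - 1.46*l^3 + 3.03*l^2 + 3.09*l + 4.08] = -1.32*l^3 - 4.38*l^2 + 6.06*l + 3.09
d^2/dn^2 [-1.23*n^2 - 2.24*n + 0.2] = -2.46000000000000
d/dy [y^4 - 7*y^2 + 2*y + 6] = 4*y^3 - 14*y + 2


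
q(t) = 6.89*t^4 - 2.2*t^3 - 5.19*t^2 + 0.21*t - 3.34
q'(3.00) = 653.79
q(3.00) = 449.27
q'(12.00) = 46548.93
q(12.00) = 138321.26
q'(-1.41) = -75.53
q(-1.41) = 19.45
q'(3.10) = 725.65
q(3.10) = 518.20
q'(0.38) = -3.18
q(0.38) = -3.99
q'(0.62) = -2.19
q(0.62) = -4.71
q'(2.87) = 567.57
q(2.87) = 369.97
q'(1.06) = 14.62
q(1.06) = -2.87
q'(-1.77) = -154.92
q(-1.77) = 59.85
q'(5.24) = 3729.87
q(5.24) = 4733.23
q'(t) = 27.56*t^3 - 6.6*t^2 - 10.38*t + 0.21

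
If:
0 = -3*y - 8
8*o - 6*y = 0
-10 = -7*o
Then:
No Solution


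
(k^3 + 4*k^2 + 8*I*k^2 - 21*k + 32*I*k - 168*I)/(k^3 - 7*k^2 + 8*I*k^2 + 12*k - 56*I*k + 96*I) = (k + 7)/(k - 4)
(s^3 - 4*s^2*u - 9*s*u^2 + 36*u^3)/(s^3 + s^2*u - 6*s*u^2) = (s^2 - 7*s*u + 12*u^2)/(s*(s - 2*u))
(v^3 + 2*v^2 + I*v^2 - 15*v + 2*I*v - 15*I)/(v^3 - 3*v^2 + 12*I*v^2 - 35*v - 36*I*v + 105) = (v^2 + v*(5 + I) + 5*I)/(v^2 + 12*I*v - 35)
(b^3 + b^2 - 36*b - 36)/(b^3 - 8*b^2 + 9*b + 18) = (b + 6)/(b - 3)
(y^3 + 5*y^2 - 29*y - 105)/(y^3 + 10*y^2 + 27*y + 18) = (y^2 + 2*y - 35)/(y^2 + 7*y + 6)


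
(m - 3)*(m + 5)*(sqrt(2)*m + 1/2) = sqrt(2)*m^3 + m^2/2 + 2*sqrt(2)*m^2 - 15*sqrt(2)*m + m - 15/2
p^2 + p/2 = p*(p + 1/2)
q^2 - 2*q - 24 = (q - 6)*(q + 4)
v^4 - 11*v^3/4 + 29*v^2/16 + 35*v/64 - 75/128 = (v - 5/4)^2*(v - 3/4)*(v + 1/2)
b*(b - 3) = b^2 - 3*b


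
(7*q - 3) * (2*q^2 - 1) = 14*q^3 - 6*q^2 - 7*q + 3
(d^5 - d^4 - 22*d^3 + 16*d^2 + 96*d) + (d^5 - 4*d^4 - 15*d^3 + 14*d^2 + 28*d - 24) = 2*d^5 - 5*d^4 - 37*d^3 + 30*d^2 + 124*d - 24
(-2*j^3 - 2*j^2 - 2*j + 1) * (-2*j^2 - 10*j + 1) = 4*j^5 + 24*j^4 + 22*j^3 + 16*j^2 - 12*j + 1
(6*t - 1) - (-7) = 6*t + 6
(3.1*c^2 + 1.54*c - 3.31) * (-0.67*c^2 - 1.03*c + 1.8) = -2.077*c^4 - 4.2248*c^3 + 6.2115*c^2 + 6.1813*c - 5.958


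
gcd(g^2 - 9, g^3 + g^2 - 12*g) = g - 3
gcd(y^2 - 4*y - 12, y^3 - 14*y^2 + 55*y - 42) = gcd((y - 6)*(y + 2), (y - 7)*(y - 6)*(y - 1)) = y - 6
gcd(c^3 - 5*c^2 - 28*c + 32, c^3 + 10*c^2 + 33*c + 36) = c + 4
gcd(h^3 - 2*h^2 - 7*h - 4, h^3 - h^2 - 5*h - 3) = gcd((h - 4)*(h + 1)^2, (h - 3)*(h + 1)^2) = h^2 + 2*h + 1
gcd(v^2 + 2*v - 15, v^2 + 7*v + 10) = v + 5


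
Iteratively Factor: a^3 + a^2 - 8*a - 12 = (a + 2)*(a^2 - a - 6) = (a + 2)^2*(a - 3)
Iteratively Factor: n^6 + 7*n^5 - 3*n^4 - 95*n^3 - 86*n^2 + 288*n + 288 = (n + 3)*(n^5 + 4*n^4 - 15*n^3 - 50*n^2 + 64*n + 96) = (n + 1)*(n + 3)*(n^4 + 3*n^3 - 18*n^2 - 32*n + 96) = (n - 3)*(n + 1)*(n + 3)*(n^3 + 6*n^2 - 32) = (n - 3)*(n + 1)*(n + 3)*(n + 4)*(n^2 + 2*n - 8) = (n - 3)*(n + 1)*(n + 3)*(n + 4)^2*(n - 2)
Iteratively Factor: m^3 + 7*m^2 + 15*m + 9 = (m + 3)*(m^2 + 4*m + 3) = (m + 1)*(m + 3)*(m + 3)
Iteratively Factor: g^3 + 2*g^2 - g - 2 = (g - 1)*(g^2 + 3*g + 2) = (g - 1)*(g + 1)*(g + 2)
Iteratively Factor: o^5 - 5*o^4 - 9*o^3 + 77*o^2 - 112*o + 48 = (o - 4)*(o^4 - o^3 - 13*o^2 + 25*o - 12) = (o - 4)*(o - 1)*(o^3 - 13*o + 12) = (o - 4)*(o - 1)*(o + 4)*(o^2 - 4*o + 3) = (o - 4)*(o - 3)*(o - 1)*(o + 4)*(o - 1)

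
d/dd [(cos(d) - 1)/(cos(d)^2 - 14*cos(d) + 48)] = (cos(d)^2 - 2*cos(d) - 34)*sin(d)/(cos(d)^2 - 14*cos(d) + 48)^2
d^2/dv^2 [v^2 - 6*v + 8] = 2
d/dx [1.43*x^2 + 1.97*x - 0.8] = 2.86*x + 1.97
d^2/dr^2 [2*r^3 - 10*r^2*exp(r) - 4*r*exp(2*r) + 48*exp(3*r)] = -10*r^2*exp(r) - 16*r*exp(2*r) - 40*r*exp(r) + 12*r + 432*exp(3*r) - 16*exp(2*r) - 20*exp(r)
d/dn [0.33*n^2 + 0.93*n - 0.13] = 0.66*n + 0.93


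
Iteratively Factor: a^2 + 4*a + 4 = (a + 2)*(a + 2)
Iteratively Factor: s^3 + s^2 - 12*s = (s - 3)*(s^2 + 4*s) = (s - 3)*(s + 4)*(s)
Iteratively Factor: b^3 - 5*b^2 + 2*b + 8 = (b - 4)*(b^2 - b - 2) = (b - 4)*(b - 2)*(b + 1)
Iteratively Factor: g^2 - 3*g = (g)*(g - 3)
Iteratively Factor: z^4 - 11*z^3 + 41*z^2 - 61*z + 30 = (z - 5)*(z^3 - 6*z^2 + 11*z - 6) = (z - 5)*(z - 2)*(z^2 - 4*z + 3) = (z - 5)*(z - 3)*(z - 2)*(z - 1)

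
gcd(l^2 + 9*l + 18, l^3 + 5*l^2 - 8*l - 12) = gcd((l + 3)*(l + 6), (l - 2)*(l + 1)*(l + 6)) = l + 6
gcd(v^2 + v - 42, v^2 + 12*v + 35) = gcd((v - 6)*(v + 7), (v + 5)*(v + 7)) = v + 7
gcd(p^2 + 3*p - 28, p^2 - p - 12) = p - 4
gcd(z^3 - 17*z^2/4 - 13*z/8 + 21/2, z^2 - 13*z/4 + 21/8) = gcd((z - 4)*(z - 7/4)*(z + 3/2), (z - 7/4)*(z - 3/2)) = z - 7/4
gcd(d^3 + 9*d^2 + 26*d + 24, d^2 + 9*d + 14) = d + 2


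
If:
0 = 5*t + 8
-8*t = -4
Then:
No Solution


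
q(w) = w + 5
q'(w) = 1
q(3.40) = 8.40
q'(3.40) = 1.00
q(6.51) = 11.51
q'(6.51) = 1.00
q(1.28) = 6.28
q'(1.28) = 1.00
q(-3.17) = 1.83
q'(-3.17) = 1.00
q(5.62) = 10.62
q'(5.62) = 1.00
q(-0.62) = 4.38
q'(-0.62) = 1.00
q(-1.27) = 3.73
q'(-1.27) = 1.00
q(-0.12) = 4.88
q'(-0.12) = 1.00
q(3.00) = 8.00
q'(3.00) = 1.00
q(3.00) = 8.00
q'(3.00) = 1.00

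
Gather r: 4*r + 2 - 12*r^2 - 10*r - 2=-12*r^2 - 6*r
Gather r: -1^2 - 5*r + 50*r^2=50*r^2 - 5*r - 1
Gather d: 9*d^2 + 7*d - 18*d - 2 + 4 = 9*d^2 - 11*d + 2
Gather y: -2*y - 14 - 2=-2*y - 16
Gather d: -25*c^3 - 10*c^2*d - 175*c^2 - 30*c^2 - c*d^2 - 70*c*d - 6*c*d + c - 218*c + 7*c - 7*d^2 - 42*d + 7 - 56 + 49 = -25*c^3 - 205*c^2 - 210*c + d^2*(-c - 7) + d*(-10*c^2 - 76*c - 42)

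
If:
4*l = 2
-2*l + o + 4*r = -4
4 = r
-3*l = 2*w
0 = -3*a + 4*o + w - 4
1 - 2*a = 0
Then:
No Solution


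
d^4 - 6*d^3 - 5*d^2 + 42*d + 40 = (d - 5)*(d - 4)*(d + 1)*(d + 2)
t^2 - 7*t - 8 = (t - 8)*(t + 1)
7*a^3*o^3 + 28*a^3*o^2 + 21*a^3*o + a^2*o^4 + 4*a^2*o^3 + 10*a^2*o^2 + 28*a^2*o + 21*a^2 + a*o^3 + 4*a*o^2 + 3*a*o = (7*a + o)*(o + 3)*(a*o + 1)*(a*o + a)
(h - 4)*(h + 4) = h^2 - 16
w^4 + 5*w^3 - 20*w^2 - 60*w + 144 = (w - 3)*(w - 2)*(w + 4)*(w + 6)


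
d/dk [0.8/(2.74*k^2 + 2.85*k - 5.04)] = (-4.384*k - 2.28)/(2.74*k^2 + 2.85*k - 5.04)^2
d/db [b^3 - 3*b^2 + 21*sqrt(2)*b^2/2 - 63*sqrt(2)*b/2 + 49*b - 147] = 3*b^2 - 6*b + 21*sqrt(2)*b - 63*sqrt(2)/2 + 49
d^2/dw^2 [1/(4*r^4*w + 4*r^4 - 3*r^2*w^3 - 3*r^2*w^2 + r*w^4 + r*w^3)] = 2*(3*(3*r*w + r - 2*w^2 - w)*(4*r^3*w + 4*r^3 - 3*r*w^3 - 3*r*w^2 + w^4 + w^3) + (4*r^3 - 9*r*w^2 - 6*r*w + 4*w^3 + 3*w^2)^2)/(r*(4*r^3*w + 4*r^3 - 3*r*w^3 - 3*r*w^2 + w^4 + w^3)^3)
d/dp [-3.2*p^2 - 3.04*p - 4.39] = -6.4*p - 3.04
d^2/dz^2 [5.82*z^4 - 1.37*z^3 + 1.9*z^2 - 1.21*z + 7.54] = 69.84*z^2 - 8.22*z + 3.8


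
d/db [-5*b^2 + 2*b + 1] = 2 - 10*b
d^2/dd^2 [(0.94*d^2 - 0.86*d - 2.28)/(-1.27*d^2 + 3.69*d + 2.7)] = (-1.77635683940025e-15*d^4 - 6.036056*d^3 + 2.724912*d^2 - 46.414944*d + 46.884096)/(2.048383*d^6 - 17.854803*d^5 + 38.812851*d^4 + 25.674651*d^3 - 82.51551*d^2 - 80.7003*d - 19.683)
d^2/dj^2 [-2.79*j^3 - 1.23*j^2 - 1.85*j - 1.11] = -16.74*j - 2.46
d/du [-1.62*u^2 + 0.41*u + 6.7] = 0.41 - 3.24*u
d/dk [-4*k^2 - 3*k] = -8*k - 3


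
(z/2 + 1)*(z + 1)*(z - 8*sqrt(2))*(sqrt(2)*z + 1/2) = sqrt(2)*z^4/2 - 31*z^3/4 + 3*sqrt(2)*z^3/2 - 93*z^2/4 - sqrt(2)*z^2 - 31*z/2 - 6*sqrt(2)*z - 4*sqrt(2)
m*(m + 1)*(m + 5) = m^3 + 6*m^2 + 5*m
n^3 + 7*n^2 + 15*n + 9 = (n + 1)*(n + 3)^2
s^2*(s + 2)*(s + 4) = s^4 + 6*s^3 + 8*s^2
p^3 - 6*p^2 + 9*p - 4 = (p - 4)*(p - 1)^2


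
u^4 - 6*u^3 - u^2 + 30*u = u*(u - 5)*(u - 3)*(u + 2)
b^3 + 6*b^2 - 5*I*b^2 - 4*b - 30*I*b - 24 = (b + 6)*(b - 4*I)*(b - I)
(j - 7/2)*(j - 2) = j^2 - 11*j/2 + 7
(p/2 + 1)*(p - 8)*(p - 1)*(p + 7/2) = p^4/2 - 7*p^3/4 - 69*p^2/4 - 19*p/2 + 28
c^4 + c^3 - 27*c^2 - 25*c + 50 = (c - 5)*(c - 1)*(c + 2)*(c + 5)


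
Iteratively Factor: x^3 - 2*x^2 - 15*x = (x + 3)*(x^2 - 5*x) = (x - 5)*(x + 3)*(x)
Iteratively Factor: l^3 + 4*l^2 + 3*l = (l + 3)*(l^2 + l) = (l + 1)*(l + 3)*(l)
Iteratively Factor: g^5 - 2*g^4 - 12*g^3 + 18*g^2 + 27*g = (g - 3)*(g^4 + g^3 - 9*g^2 - 9*g) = g*(g - 3)*(g^3 + g^2 - 9*g - 9) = g*(g - 3)*(g + 3)*(g^2 - 2*g - 3) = g*(g - 3)*(g + 1)*(g + 3)*(g - 3)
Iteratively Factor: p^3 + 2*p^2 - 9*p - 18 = (p + 3)*(p^2 - p - 6) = (p - 3)*(p + 3)*(p + 2)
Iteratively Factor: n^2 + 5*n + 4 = (n + 4)*(n + 1)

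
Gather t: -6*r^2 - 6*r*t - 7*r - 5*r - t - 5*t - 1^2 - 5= -6*r^2 - 12*r + t*(-6*r - 6) - 6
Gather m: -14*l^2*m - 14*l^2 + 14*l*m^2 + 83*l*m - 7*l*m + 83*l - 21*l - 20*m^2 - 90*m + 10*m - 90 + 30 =-14*l^2 + 62*l + m^2*(14*l - 20) + m*(-14*l^2 + 76*l - 80) - 60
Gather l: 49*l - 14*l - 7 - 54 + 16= 35*l - 45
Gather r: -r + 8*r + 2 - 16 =7*r - 14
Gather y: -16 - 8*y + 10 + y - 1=-7*y - 7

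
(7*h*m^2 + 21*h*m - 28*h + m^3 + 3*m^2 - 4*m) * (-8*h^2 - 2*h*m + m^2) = -56*h^3*m^2 - 168*h^3*m + 224*h^3 - 22*h^2*m^3 - 66*h^2*m^2 + 88*h^2*m + 5*h*m^4 + 15*h*m^3 - 20*h*m^2 + m^5 + 3*m^4 - 4*m^3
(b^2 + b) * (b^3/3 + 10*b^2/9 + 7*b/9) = b^5/3 + 13*b^4/9 + 17*b^3/9 + 7*b^2/9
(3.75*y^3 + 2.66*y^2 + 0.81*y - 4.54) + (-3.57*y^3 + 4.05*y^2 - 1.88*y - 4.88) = 0.18*y^3 + 6.71*y^2 - 1.07*y - 9.42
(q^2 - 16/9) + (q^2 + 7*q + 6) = 2*q^2 + 7*q + 38/9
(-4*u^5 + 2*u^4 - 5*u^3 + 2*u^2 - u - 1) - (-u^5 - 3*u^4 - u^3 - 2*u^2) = -3*u^5 + 5*u^4 - 4*u^3 + 4*u^2 - u - 1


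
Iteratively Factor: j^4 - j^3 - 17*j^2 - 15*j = (j + 1)*(j^3 - 2*j^2 - 15*j) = (j - 5)*(j + 1)*(j^2 + 3*j) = (j - 5)*(j + 1)*(j + 3)*(j)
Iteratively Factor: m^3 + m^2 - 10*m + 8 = (m - 1)*(m^2 + 2*m - 8) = (m - 2)*(m - 1)*(m + 4)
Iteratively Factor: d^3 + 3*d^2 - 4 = (d + 2)*(d^2 + d - 2) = (d - 1)*(d + 2)*(d + 2)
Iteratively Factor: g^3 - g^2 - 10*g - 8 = (g + 1)*(g^2 - 2*g - 8) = (g - 4)*(g + 1)*(g + 2)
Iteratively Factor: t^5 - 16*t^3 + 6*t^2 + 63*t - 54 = (t - 3)*(t^4 + 3*t^3 - 7*t^2 - 15*t + 18) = (t - 3)*(t - 2)*(t^3 + 5*t^2 + 3*t - 9) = (t - 3)*(t - 2)*(t - 1)*(t^2 + 6*t + 9) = (t - 3)*(t - 2)*(t - 1)*(t + 3)*(t + 3)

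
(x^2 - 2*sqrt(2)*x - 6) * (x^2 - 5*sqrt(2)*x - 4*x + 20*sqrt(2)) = x^4 - 7*sqrt(2)*x^3 - 4*x^3 + 14*x^2 + 28*sqrt(2)*x^2 - 56*x + 30*sqrt(2)*x - 120*sqrt(2)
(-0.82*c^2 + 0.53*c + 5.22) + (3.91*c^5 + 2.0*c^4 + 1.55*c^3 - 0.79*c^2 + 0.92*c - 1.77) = 3.91*c^5 + 2.0*c^4 + 1.55*c^3 - 1.61*c^2 + 1.45*c + 3.45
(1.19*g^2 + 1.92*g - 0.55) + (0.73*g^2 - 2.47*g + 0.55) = 1.92*g^2 - 0.55*g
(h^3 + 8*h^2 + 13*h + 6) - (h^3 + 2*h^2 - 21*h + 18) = 6*h^2 + 34*h - 12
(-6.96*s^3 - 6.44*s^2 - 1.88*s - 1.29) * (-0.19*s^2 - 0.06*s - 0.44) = 1.3224*s^5 + 1.6412*s^4 + 3.806*s^3 + 3.1915*s^2 + 0.9046*s + 0.5676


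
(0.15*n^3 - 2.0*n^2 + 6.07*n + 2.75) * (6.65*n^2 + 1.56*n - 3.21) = 0.9975*n^5 - 13.066*n^4 + 36.764*n^3 + 34.1767*n^2 - 15.1947*n - 8.8275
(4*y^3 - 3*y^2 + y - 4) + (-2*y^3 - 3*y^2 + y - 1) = 2*y^3 - 6*y^2 + 2*y - 5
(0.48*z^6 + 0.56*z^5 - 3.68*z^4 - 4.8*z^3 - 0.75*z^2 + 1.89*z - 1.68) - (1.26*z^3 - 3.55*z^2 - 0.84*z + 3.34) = 0.48*z^6 + 0.56*z^5 - 3.68*z^4 - 6.06*z^3 + 2.8*z^2 + 2.73*z - 5.02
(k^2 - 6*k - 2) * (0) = 0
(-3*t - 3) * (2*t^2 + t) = -6*t^3 - 9*t^2 - 3*t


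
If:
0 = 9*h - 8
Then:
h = 8/9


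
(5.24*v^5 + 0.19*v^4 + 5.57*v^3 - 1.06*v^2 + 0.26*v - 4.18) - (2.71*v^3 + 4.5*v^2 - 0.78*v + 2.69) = 5.24*v^5 + 0.19*v^4 + 2.86*v^3 - 5.56*v^2 + 1.04*v - 6.87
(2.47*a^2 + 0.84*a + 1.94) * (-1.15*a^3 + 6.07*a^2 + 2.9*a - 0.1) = -2.8405*a^5 + 14.0269*a^4 + 10.0308*a^3 + 13.9648*a^2 + 5.542*a - 0.194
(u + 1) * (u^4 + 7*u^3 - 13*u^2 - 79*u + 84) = u^5 + 8*u^4 - 6*u^3 - 92*u^2 + 5*u + 84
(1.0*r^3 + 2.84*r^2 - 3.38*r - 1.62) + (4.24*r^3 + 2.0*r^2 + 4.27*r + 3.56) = 5.24*r^3 + 4.84*r^2 + 0.89*r + 1.94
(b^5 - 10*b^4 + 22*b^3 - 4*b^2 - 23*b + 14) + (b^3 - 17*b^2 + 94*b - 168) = b^5 - 10*b^4 + 23*b^3 - 21*b^2 + 71*b - 154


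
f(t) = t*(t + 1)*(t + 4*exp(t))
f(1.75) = 119.20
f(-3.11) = -19.24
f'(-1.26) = 0.89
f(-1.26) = -0.04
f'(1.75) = 227.05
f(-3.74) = -37.35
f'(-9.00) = 225.03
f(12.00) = 101560861.85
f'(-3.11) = 23.04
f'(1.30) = 104.39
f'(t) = t*(t + 1)*(4*exp(t) + 1) + t*(t + 4*exp(t)) + (t + 1)*(t + 4*exp(t)) = 4*t^2*exp(t) + 3*t^2 + 12*t*exp(t) + 2*t + 4*exp(t)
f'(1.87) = 276.54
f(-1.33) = -0.12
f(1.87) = 149.32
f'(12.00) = 117834924.99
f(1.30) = 47.77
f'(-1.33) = 1.35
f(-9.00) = -647.96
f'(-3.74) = 34.84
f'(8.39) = 1700809.25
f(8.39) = 1388113.88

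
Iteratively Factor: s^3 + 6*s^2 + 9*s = (s + 3)*(s^2 + 3*s) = (s + 3)^2*(s)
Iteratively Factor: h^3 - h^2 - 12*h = (h)*(h^2 - h - 12) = h*(h - 4)*(h + 3)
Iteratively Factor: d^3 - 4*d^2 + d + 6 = (d + 1)*(d^2 - 5*d + 6) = (d - 2)*(d + 1)*(d - 3)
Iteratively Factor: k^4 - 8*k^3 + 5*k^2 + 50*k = (k)*(k^3 - 8*k^2 + 5*k + 50) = k*(k - 5)*(k^2 - 3*k - 10) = k*(k - 5)^2*(k + 2)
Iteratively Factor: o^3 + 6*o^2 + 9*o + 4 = (o + 1)*(o^2 + 5*o + 4) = (o + 1)*(o + 4)*(o + 1)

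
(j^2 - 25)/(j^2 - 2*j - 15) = (j + 5)/(j + 3)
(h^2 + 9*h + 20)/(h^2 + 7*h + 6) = (h^2 + 9*h + 20)/(h^2 + 7*h + 6)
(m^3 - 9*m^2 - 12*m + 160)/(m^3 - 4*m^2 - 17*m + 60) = (m - 8)/(m - 3)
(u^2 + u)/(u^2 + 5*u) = (u + 1)/(u + 5)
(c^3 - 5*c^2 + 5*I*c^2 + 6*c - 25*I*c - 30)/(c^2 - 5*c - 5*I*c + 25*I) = (c^2 + 5*I*c + 6)/(c - 5*I)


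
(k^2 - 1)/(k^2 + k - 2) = (k + 1)/(k + 2)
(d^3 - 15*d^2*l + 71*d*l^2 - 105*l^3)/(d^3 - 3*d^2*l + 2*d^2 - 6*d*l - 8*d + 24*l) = (d^2 - 12*d*l + 35*l^2)/(d^2 + 2*d - 8)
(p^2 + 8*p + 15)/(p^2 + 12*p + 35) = (p + 3)/(p + 7)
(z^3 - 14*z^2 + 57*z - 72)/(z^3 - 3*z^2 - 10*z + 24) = (z^3 - 14*z^2 + 57*z - 72)/(z^3 - 3*z^2 - 10*z + 24)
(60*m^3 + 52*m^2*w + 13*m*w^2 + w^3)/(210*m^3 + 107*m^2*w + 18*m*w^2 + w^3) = (2*m + w)/(7*m + w)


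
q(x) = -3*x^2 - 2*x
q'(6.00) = -38.00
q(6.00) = -120.00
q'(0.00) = -2.00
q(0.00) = 0.00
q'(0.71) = -6.26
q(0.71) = -2.93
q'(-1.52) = 7.12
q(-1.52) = -3.89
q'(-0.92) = 3.52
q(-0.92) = -0.70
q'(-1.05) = 4.30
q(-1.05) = -1.21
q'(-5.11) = 28.66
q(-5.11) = -68.12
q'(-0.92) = 3.52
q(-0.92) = -0.70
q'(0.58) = -5.48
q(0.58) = -2.17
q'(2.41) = -16.46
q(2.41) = -22.24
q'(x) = -6*x - 2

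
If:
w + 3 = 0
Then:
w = -3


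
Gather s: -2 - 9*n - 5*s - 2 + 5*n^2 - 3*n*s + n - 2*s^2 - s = 5*n^2 - 8*n - 2*s^2 + s*(-3*n - 6) - 4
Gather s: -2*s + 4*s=2*s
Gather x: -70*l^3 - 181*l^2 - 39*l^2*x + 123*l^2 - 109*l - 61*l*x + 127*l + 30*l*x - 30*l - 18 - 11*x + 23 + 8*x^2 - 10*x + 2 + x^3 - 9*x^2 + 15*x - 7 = -70*l^3 - 58*l^2 - 12*l + x^3 - x^2 + x*(-39*l^2 - 31*l - 6)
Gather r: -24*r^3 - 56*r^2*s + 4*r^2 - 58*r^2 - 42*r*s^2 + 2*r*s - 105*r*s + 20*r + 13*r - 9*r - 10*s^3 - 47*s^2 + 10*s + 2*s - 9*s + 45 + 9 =-24*r^3 + r^2*(-56*s - 54) + r*(-42*s^2 - 103*s + 24) - 10*s^3 - 47*s^2 + 3*s + 54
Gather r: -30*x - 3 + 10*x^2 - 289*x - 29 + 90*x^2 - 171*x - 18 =100*x^2 - 490*x - 50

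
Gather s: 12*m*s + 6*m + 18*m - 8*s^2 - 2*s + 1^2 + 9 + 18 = 24*m - 8*s^2 + s*(12*m - 2) + 28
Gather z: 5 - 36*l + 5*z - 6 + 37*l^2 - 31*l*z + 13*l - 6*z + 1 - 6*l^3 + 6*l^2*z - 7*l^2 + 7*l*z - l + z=-6*l^3 + 30*l^2 - 24*l + z*(6*l^2 - 24*l)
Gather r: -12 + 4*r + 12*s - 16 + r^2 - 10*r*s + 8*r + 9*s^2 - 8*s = r^2 + r*(12 - 10*s) + 9*s^2 + 4*s - 28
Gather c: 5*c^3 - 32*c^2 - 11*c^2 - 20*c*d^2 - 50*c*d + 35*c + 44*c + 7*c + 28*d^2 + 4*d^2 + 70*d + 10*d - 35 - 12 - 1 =5*c^3 - 43*c^2 + c*(-20*d^2 - 50*d + 86) + 32*d^2 + 80*d - 48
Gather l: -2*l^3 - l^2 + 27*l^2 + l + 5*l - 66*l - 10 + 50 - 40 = -2*l^3 + 26*l^2 - 60*l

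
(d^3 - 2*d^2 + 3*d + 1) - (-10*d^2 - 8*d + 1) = d^3 + 8*d^2 + 11*d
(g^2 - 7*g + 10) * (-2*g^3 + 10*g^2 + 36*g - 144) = -2*g^5 + 24*g^4 - 54*g^3 - 296*g^2 + 1368*g - 1440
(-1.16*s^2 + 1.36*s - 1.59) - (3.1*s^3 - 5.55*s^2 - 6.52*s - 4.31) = -3.1*s^3 + 4.39*s^2 + 7.88*s + 2.72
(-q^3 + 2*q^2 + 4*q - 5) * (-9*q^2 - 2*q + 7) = 9*q^5 - 16*q^4 - 47*q^3 + 51*q^2 + 38*q - 35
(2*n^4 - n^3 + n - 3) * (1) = 2*n^4 - n^3 + n - 3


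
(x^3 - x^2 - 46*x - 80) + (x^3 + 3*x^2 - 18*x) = 2*x^3 + 2*x^2 - 64*x - 80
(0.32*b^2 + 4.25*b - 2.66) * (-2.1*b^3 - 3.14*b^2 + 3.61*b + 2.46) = -0.672*b^5 - 9.9298*b^4 - 6.6038*b^3 + 24.4821*b^2 + 0.852399999999999*b - 6.5436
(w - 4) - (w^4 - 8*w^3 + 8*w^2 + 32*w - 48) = -w^4 + 8*w^3 - 8*w^2 - 31*w + 44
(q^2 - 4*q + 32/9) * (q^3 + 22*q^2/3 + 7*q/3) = q^5 + 10*q^4/3 - 211*q^3/9 + 452*q^2/27 + 224*q/27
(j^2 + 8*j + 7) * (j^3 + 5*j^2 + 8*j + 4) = j^5 + 13*j^4 + 55*j^3 + 103*j^2 + 88*j + 28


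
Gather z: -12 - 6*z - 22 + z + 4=-5*z - 30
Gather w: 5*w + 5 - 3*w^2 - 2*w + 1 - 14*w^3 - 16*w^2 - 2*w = -14*w^3 - 19*w^2 + w + 6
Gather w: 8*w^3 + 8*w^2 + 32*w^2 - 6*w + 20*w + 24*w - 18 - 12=8*w^3 + 40*w^2 + 38*w - 30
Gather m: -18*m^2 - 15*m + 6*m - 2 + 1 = -18*m^2 - 9*m - 1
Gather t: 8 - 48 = -40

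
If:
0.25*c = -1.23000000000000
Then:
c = -4.92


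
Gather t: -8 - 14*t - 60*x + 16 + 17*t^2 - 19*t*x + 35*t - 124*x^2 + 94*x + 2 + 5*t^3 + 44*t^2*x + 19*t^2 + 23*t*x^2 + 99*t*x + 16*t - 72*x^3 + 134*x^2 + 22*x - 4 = 5*t^3 + t^2*(44*x + 36) + t*(23*x^2 + 80*x + 37) - 72*x^3 + 10*x^2 + 56*x + 6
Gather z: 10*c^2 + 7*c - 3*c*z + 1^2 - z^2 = 10*c^2 - 3*c*z + 7*c - z^2 + 1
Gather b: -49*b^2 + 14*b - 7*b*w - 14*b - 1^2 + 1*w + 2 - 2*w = -49*b^2 - 7*b*w - w + 1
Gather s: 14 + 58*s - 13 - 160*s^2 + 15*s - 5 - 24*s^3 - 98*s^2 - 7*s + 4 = -24*s^3 - 258*s^2 + 66*s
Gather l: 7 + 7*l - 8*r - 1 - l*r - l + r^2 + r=l*(6 - r) + r^2 - 7*r + 6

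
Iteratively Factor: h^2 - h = (h - 1)*(h)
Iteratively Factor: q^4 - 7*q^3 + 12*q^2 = (q - 3)*(q^3 - 4*q^2) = q*(q - 3)*(q^2 - 4*q) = q*(q - 4)*(q - 3)*(q)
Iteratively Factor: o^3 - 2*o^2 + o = (o - 1)*(o^2 - o) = o*(o - 1)*(o - 1)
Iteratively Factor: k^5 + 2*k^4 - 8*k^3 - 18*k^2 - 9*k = (k + 1)*(k^4 + k^3 - 9*k^2 - 9*k) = (k + 1)*(k + 3)*(k^3 - 2*k^2 - 3*k) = k*(k + 1)*(k + 3)*(k^2 - 2*k - 3) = k*(k + 1)^2*(k + 3)*(k - 3)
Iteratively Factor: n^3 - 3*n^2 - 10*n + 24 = (n + 3)*(n^2 - 6*n + 8) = (n - 4)*(n + 3)*(n - 2)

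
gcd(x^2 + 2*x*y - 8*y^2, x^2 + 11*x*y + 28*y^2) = x + 4*y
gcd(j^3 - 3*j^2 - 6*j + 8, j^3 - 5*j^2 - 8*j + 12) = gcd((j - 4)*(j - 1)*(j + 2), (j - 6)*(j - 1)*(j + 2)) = j^2 + j - 2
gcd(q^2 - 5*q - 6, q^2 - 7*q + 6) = q - 6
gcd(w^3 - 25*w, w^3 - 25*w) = w^3 - 25*w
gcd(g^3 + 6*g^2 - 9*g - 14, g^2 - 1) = g + 1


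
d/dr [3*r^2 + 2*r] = 6*r + 2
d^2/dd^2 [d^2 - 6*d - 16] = 2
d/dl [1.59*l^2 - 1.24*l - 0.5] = 3.18*l - 1.24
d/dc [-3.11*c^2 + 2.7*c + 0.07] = 2.7 - 6.22*c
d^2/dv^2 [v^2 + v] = 2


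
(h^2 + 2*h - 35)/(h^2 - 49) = (h - 5)/(h - 7)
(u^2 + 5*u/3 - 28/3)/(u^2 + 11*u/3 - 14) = (u + 4)/(u + 6)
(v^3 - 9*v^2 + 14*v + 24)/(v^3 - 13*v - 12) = (v - 6)/(v + 3)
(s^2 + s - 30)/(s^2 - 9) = (s^2 + s - 30)/(s^2 - 9)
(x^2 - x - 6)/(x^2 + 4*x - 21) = (x + 2)/(x + 7)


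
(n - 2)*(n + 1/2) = n^2 - 3*n/2 - 1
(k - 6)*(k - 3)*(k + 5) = k^3 - 4*k^2 - 27*k + 90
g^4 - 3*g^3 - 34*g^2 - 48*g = g*(g - 8)*(g + 2)*(g + 3)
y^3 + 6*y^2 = y^2*(y + 6)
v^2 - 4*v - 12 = (v - 6)*(v + 2)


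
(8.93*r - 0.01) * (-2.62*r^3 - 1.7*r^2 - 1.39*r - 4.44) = -23.3966*r^4 - 15.1548*r^3 - 12.3957*r^2 - 39.6353*r + 0.0444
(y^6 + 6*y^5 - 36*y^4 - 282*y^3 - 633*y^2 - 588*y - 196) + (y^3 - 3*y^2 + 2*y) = y^6 + 6*y^5 - 36*y^4 - 281*y^3 - 636*y^2 - 586*y - 196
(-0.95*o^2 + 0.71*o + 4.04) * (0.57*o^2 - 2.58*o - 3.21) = -0.5415*o^4 + 2.8557*o^3 + 3.5205*o^2 - 12.7023*o - 12.9684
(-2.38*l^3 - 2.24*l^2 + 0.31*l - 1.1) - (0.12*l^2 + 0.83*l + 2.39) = -2.38*l^3 - 2.36*l^2 - 0.52*l - 3.49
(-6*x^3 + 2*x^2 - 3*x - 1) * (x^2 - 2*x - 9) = -6*x^5 + 14*x^4 + 47*x^3 - 13*x^2 + 29*x + 9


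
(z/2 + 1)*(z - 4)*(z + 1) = z^3/2 - z^2/2 - 5*z - 4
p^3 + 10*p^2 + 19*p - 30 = (p - 1)*(p + 5)*(p + 6)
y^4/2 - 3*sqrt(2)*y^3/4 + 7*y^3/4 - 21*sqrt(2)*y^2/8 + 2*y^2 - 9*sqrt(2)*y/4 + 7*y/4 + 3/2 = (y/2 + 1)*(y + 3/2)*(y - sqrt(2))*(y - sqrt(2)/2)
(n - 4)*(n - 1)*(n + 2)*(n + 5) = n^4 + 2*n^3 - 21*n^2 - 22*n + 40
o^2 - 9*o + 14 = (o - 7)*(o - 2)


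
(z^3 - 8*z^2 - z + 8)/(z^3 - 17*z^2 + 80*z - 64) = (z + 1)/(z - 8)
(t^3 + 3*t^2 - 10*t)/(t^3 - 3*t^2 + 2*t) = (t + 5)/(t - 1)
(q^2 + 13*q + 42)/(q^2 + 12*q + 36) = (q + 7)/(q + 6)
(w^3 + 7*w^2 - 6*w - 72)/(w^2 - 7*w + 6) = (w^3 + 7*w^2 - 6*w - 72)/(w^2 - 7*w + 6)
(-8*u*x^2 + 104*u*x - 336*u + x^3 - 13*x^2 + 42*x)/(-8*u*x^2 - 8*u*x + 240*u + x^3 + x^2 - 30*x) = (x^2 - 13*x + 42)/(x^2 + x - 30)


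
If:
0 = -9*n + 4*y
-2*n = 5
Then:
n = -5/2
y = -45/8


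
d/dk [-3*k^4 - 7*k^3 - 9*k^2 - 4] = 3*k*(-4*k^2 - 7*k - 6)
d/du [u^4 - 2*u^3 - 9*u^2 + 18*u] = 4*u^3 - 6*u^2 - 18*u + 18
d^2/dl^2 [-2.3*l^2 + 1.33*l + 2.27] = -4.60000000000000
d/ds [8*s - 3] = 8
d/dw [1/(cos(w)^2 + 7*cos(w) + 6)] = (2*cos(w) + 7)*sin(w)/(cos(w)^2 + 7*cos(w) + 6)^2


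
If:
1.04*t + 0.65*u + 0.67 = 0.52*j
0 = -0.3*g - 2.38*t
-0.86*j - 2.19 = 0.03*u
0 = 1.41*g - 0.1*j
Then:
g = -0.17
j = -2.44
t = 0.02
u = -3.02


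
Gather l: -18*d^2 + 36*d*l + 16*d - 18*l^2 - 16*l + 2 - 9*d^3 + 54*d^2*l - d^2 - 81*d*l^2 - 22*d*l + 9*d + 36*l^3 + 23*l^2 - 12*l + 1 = -9*d^3 - 19*d^2 + 25*d + 36*l^3 + l^2*(5 - 81*d) + l*(54*d^2 + 14*d - 28) + 3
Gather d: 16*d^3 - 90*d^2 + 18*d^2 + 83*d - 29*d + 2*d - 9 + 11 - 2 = 16*d^3 - 72*d^2 + 56*d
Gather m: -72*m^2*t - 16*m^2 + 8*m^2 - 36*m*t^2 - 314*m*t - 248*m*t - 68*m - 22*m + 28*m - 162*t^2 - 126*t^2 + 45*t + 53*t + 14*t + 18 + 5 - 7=m^2*(-72*t - 8) + m*(-36*t^2 - 562*t - 62) - 288*t^2 + 112*t + 16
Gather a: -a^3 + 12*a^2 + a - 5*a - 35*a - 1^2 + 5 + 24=-a^3 + 12*a^2 - 39*a + 28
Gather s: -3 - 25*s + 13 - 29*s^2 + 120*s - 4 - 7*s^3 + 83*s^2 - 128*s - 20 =-7*s^3 + 54*s^2 - 33*s - 14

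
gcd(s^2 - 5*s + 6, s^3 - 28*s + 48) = s - 2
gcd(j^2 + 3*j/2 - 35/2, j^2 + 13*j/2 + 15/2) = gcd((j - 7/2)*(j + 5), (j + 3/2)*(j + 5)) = j + 5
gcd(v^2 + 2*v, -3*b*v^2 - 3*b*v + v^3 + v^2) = v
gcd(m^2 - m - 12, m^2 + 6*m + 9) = m + 3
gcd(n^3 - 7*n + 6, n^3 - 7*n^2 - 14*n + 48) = n^2 + n - 6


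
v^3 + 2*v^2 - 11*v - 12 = (v - 3)*(v + 1)*(v + 4)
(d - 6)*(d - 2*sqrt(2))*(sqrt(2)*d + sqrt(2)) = sqrt(2)*d^3 - 5*sqrt(2)*d^2 - 4*d^2 - 6*sqrt(2)*d + 20*d + 24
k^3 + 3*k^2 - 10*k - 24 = (k - 3)*(k + 2)*(k + 4)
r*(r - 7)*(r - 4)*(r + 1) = r^4 - 10*r^3 + 17*r^2 + 28*r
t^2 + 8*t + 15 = (t + 3)*(t + 5)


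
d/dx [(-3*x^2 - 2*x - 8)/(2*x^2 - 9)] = 2*(2*x^2 + 43*x + 9)/(4*x^4 - 36*x^2 + 81)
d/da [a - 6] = 1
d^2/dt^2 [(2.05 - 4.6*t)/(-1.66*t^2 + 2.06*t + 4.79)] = ((25.758 - 45.816*t)*(-1.66*t^2 + 2.06*t + 4.79) - (3.32*t - 2.06)*(4.6*t - 2.05)*(6.64*t - 4.12))/(-1.66*t^2 + 2.06*t + 4.79)^3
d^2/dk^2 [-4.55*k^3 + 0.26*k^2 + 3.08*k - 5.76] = 0.52 - 27.3*k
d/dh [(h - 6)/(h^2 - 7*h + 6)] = -1/(h^2 - 2*h + 1)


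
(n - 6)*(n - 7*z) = n^2 - 7*n*z - 6*n + 42*z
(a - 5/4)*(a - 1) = a^2 - 9*a/4 + 5/4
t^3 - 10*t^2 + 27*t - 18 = (t - 6)*(t - 3)*(t - 1)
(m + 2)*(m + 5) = m^2 + 7*m + 10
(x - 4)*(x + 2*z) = x^2 + 2*x*z - 4*x - 8*z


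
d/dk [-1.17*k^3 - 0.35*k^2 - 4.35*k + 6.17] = -3.51*k^2 - 0.7*k - 4.35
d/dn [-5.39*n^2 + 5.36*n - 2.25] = 5.36 - 10.78*n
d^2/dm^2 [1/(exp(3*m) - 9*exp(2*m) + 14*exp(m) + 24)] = ((-9*exp(2*m) + 36*exp(m) - 14)*(exp(3*m) - 9*exp(2*m) + 14*exp(m) + 24) + 2*(3*exp(2*m) - 18*exp(m) + 14)^2*exp(m))*exp(m)/(exp(3*m) - 9*exp(2*m) + 14*exp(m) + 24)^3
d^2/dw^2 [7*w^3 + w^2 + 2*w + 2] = 42*w + 2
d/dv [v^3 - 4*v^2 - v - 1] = 3*v^2 - 8*v - 1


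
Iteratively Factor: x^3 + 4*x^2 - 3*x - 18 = (x + 3)*(x^2 + x - 6) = (x - 2)*(x + 3)*(x + 3)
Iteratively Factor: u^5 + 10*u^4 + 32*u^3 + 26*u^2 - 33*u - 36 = (u - 1)*(u^4 + 11*u^3 + 43*u^2 + 69*u + 36) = (u - 1)*(u + 1)*(u^3 + 10*u^2 + 33*u + 36) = (u - 1)*(u + 1)*(u + 3)*(u^2 + 7*u + 12) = (u - 1)*(u + 1)*(u + 3)*(u + 4)*(u + 3)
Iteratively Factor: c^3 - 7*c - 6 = (c + 1)*(c^2 - c - 6) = (c + 1)*(c + 2)*(c - 3)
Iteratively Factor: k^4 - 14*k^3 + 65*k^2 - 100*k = (k - 4)*(k^3 - 10*k^2 + 25*k) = (k - 5)*(k - 4)*(k^2 - 5*k) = (k - 5)^2*(k - 4)*(k)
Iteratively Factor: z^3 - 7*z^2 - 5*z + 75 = (z + 3)*(z^2 - 10*z + 25) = (z - 5)*(z + 3)*(z - 5)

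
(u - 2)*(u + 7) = u^2 + 5*u - 14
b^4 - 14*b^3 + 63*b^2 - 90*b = b*(b - 6)*(b - 5)*(b - 3)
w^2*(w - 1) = w^3 - w^2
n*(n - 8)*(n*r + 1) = n^3*r - 8*n^2*r + n^2 - 8*n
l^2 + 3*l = l*(l + 3)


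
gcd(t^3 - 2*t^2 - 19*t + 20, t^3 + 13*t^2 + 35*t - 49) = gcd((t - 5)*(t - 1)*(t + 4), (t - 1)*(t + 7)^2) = t - 1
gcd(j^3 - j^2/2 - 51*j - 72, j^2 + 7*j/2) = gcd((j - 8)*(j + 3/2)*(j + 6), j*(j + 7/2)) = 1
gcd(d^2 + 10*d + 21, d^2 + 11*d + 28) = d + 7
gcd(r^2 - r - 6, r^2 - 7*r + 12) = r - 3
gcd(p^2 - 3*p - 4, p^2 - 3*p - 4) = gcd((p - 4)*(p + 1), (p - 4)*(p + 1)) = p^2 - 3*p - 4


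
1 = 1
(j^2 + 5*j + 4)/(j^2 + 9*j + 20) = (j + 1)/(j + 5)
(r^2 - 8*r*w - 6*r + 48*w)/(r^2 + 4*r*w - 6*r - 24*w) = (r - 8*w)/(r + 4*w)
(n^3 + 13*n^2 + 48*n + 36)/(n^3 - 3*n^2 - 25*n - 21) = (n^2 + 12*n + 36)/(n^2 - 4*n - 21)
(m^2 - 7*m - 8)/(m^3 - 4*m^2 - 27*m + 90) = (m^2 - 7*m - 8)/(m^3 - 4*m^2 - 27*m + 90)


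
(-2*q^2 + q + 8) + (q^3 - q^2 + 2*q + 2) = q^3 - 3*q^2 + 3*q + 10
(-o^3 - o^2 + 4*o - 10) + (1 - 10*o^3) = -11*o^3 - o^2 + 4*o - 9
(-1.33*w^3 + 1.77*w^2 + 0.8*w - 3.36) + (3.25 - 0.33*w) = -1.33*w^3 + 1.77*w^2 + 0.47*w - 0.11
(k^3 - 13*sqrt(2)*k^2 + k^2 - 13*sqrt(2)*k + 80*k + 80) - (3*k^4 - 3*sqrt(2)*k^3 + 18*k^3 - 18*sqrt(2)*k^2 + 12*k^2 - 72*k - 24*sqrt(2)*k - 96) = -3*k^4 - 17*k^3 + 3*sqrt(2)*k^3 - 11*k^2 + 5*sqrt(2)*k^2 + 11*sqrt(2)*k + 152*k + 176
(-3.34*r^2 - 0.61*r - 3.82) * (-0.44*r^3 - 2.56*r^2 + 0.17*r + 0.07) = 1.4696*r^5 + 8.8188*r^4 + 2.6746*r^3 + 9.4417*r^2 - 0.6921*r - 0.2674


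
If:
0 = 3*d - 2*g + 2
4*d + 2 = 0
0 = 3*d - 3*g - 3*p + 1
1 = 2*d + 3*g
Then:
No Solution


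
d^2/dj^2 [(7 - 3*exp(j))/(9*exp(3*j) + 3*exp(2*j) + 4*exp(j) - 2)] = (-972*exp(6*j) + 4860*exp(5*j) + 2484*exp(4*j) + 90*exp(3*j) + 1278*exp(2*j) + 256*exp(j) + 44)*exp(j)/(729*exp(9*j) + 729*exp(8*j) + 1215*exp(7*j) + 189*exp(6*j) + 216*exp(5*j) - 342*exp(4*j) + 28*exp(3*j) - 60*exp(2*j) + 48*exp(j) - 8)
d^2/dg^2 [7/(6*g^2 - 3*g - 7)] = 42*(12*g^2 - 6*g - 3*(4*g - 1)^2 - 14)/(-6*g^2 + 3*g + 7)^3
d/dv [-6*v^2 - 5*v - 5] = -12*v - 5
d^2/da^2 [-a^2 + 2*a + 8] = -2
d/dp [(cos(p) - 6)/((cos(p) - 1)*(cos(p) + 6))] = (cos(p)^2 - 12*cos(p) - 24)*sin(p)/((cos(p) - 1)^2*(cos(p) + 6)^2)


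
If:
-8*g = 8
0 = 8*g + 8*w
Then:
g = -1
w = 1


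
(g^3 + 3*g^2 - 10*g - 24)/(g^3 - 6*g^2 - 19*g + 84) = (g + 2)/(g - 7)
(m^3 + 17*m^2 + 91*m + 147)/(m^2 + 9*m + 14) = (m^2 + 10*m + 21)/(m + 2)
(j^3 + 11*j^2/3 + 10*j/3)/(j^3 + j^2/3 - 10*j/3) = (3*j + 5)/(3*j - 5)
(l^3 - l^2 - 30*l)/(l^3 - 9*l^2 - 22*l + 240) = l/(l - 8)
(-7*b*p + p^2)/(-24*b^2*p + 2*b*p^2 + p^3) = (-7*b + p)/(-24*b^2 + 2*b*p + p^2)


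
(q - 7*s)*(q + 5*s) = q^2 - 2*q*s - 35*s^2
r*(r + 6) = r^2 + 6*r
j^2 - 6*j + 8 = (j - 4)*(j - 2)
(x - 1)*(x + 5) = x^2 + 4*x - 5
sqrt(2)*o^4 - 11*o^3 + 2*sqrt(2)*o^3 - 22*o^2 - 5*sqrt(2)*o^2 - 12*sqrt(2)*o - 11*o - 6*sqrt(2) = (o + 1)^2*(o - 6*sqrt(2))*(sqrt(2)*o + 1)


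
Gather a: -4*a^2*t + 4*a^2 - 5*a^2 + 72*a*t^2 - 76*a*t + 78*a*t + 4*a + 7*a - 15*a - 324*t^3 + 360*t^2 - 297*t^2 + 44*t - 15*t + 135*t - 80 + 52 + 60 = a^2*(-4*t - 1) + a*(72*t^2 + 2*t - 4) - 324*t^3 + 63*t^2 + 164*t + 32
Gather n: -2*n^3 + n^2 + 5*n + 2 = -2*n^3 + n^2 + 5*n + 2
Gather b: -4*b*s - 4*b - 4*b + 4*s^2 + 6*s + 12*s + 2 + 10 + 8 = b*(-4*s - 8) + 4*s^2 + 18*s + 20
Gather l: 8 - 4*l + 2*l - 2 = 6 - 2*l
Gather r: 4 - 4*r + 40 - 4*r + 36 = 80 - 8*r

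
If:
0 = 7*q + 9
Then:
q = -9/7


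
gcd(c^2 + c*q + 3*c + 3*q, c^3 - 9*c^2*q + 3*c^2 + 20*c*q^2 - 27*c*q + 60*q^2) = c + 3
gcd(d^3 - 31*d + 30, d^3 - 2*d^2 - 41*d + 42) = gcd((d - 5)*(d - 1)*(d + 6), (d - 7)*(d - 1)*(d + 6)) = d^2 + 5*d - 6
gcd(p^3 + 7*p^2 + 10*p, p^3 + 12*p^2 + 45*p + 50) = p^2 + 7*p + 10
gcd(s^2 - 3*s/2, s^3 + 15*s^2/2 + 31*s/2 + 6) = 1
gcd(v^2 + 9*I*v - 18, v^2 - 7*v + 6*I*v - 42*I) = v + 6*I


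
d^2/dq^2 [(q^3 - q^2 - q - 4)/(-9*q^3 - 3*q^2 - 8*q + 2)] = 2*(108*q^6 + 459*q^5 + 1701*q^4 + 833*q^3 + 1146*q^2 + 510*q + 300)/(729*q^9 + 729*q^8 + 2187*q^7 + 837*q^6 + 1620*q^5 - 342*q^4 + 332*q^3 - 348*q^2 + 96*q - 8)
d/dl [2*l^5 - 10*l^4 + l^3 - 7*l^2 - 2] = l*(10*l^3 - 40*l^2 + 3*l - 14)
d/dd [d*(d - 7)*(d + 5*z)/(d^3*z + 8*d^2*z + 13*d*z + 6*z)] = (-5*d^3*z + 15*d^3 + 75*d^2*z + 11*d^2 + 270*d*z - 84*d - 210*z)/(z*(d^5 + 15*d^4 + 75*d^3 + 145*d^2 + 120*d + 36))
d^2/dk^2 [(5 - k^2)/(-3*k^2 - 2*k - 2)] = 2*(-6*k^3 - 153*k^2 - 90*k + 14)/(27*k^6 + 54*k^5 + 90*k^4 + 80*k^3 + 60*k^2 + 24*k + 8)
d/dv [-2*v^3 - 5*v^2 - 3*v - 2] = -6*v^2 - 10*v - 3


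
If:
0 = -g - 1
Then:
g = -1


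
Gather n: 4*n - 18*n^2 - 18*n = -18*n^2 - 14*n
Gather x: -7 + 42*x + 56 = 42*x + 49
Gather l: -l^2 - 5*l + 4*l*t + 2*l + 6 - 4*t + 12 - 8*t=-l^2 + l*(4*t - 3) - 12*t + 18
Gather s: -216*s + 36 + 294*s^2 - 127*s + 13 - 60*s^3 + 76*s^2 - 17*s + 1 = -60*s^3 + 370*s^2 - 360*s + 50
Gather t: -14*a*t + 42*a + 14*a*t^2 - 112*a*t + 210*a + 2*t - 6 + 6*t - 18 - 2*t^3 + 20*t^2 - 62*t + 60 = 252*a - 2*t^3 + t^2*(14*a + 20) + t*(-126*a - 54) + 36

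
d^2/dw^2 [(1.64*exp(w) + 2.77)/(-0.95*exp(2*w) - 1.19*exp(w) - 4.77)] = (-1.4801*exp(4*w) - 8.14568*exp(3*w) + 35.195505*exp(2*w) + 55.595555*exp(w) - 21.591405)*exp(w)/(0.857375*exp(6*w) + 3.221925*exp(5*w) + 16.95066*exp(4*w) + 34.040069*exp(3*w) + 85.110156*exp(2*w) + 81.227853*exp(w) + 108.531333)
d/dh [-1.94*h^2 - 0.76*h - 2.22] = -3.88*h - 0.76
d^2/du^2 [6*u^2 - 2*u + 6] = 12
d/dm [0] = 0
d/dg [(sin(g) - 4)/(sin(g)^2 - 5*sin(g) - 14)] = (8*sin(g) + cos(g)^2 - 35)*cos(g)/((sin(g) - 7)^2*(sin(g) + 2)^2)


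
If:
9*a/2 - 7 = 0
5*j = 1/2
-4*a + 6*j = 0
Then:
No Solution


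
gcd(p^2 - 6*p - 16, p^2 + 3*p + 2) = p + 2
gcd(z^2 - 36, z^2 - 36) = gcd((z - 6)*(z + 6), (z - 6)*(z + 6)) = z^2 - 36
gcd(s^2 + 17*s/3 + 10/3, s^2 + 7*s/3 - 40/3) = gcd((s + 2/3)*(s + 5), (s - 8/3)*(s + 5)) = s + 5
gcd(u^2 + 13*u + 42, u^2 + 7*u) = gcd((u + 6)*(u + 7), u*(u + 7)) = u + 7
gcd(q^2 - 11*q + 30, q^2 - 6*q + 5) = q - 5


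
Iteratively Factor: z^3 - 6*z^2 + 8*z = (z - 2)*(z^2 - 4*z) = z*(z - 2)*(z - 4)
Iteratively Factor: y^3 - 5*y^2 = (y)*(y^2 - 5*y) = y*(y - 5)*(y)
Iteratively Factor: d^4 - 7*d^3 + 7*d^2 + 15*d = (d - 3)*(d^3 - 4*d^2 - 5*d) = (d - 5)*(d - 3)*(d^2 + d) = d*(d - 5)*(d - 3)*(d + 1)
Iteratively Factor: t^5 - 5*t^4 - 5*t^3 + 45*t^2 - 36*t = (t + 3)*(t^4 - 8*t^3 + 19*t^2 - 12*t) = t*(t + 3)*(t^3 - 8*t^2 + 19*t - 12) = t*(t - 1)*(t + 3)*(t^2 - 7*t + 12) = t*(t - 4)*(t - 1)*(t + 3)*(t - 3)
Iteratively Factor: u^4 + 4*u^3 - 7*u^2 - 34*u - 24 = (u + 2)*(u^3 + 2*u^2 - 11*u - 12) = (u + 1)*(u + 2)*(u^2 + u - 12) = (u - 3)*(u + 1)*(u + 2)*(u + 4)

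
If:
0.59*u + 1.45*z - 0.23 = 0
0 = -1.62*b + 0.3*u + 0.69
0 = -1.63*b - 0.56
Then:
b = -0.34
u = -4.16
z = 1.85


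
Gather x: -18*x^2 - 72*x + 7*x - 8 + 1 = -18*x^2 - 65*x - 7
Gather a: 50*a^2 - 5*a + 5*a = 50*a^2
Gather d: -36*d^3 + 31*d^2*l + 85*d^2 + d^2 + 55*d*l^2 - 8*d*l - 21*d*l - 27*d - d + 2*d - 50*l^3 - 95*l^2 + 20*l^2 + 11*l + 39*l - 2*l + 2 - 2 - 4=-36*d^3 + d^2*(31*l + 86) + d*(55*l^2 - 29*l - 26) - 50*l^3 - 75*l^2 + 48*l - 4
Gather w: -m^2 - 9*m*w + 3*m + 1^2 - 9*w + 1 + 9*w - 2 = -m^2 - 9*m*w + 3*m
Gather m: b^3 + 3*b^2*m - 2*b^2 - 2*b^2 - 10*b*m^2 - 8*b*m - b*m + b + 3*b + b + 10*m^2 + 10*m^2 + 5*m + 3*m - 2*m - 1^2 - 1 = b^3 - 4*b^2 + 5*b + m^2*(20 - 10*b) + m*(3*b^2 - 9*b + 6) - 2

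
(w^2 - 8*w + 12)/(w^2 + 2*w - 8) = (w - 6)/(w + 4)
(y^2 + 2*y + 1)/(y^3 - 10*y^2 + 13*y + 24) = (y + 1)/(y^2 - 11*y + 24)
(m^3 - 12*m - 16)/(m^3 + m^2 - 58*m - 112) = (m^2 - 2*m - 8)/(m^2 - m - 56)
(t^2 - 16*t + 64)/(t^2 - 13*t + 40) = (t - 8)/(t - 5)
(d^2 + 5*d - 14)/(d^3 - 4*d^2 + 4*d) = (d + 7)/(d*(d - 2))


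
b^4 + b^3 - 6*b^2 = b^2*(b - 2)*(b + 3)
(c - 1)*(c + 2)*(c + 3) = c^3 + 4*c^2 + c - 6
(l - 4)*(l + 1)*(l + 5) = l^3 + 2*l^2 - 19*l - 20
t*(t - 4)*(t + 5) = t^3 + t^2 - 20*t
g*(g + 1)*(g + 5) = g^3 + 6*g^2 + 5*g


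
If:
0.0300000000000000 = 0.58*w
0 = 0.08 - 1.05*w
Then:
No Solution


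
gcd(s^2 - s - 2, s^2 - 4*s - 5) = s + 1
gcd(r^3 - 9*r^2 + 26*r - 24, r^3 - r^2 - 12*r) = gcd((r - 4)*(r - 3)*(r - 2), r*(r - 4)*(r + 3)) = r - 4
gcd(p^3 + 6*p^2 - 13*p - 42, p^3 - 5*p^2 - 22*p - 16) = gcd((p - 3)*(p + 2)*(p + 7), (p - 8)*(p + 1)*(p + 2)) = p + 2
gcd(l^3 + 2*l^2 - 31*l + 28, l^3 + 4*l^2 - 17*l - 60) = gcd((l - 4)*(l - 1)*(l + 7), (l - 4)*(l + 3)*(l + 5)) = l - 4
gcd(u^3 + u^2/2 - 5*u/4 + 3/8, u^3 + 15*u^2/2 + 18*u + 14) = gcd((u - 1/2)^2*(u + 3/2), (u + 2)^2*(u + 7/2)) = 1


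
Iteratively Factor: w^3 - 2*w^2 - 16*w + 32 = (w - 4)*(w^2 + 2*w - 8) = (w - 4)*(w + 4)*(w - 2)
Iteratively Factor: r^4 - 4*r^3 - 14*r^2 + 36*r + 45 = (r + 1)*(r^3 - 5*r^2 - 9*r + 45) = (r - 5)*(r + 1)*(r^2 - 9) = (r - 5)*(r - 3)*(r + 1)*(r + 3)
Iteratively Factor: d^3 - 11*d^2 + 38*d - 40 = (d - 2)*(d^2 - 9*d + 20) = (d - 4)*(d - 2)*(d - 5)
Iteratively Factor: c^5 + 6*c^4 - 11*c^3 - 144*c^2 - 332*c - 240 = (c + 3)*(c^4 + 3*c^3 - 20*c^2 - 84*c - 80) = (c + 2)*(c + 3)*(c^3 + c^2 - 22*c - 40) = (c + 2)*(c + 3)*(c + 4)*(c^2 - 3*c - 10) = (c - 5)*(c + 2)*(c + 3)*(c + 4)*(c + 2)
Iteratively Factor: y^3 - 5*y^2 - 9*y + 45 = (y + 3)*(y^2 - 8*y + 15) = (y - 5)*(y + 3)*(y - 3)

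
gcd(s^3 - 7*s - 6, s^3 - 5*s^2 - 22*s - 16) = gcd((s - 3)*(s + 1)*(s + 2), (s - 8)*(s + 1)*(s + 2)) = s^2 + 3*s + 2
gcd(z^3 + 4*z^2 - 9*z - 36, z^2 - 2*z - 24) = z + 4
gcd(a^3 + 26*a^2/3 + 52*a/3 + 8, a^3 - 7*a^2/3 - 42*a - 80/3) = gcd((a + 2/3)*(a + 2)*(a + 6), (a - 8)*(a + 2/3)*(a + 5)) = a + 2/3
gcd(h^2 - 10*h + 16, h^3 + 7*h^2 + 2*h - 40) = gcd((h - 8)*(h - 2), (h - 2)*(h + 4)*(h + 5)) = h - 2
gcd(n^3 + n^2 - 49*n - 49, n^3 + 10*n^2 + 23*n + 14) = n^2 + 8*n + 7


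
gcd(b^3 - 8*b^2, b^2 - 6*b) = b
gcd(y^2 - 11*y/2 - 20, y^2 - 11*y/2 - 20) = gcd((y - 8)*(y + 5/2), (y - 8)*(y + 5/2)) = y^2 - 11*y/2 - 20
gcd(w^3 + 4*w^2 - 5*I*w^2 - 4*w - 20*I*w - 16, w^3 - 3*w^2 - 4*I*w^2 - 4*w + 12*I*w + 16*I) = w - 4*I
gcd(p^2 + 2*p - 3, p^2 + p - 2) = p - 1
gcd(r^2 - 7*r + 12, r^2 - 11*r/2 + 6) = r - 4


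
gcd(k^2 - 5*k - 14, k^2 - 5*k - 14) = k^2 - 5*k - 14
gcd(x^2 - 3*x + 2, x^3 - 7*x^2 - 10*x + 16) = x - 1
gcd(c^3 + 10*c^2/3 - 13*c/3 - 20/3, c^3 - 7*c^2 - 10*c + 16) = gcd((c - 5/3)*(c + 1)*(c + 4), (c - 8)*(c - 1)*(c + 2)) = 1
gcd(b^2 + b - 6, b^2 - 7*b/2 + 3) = b - 2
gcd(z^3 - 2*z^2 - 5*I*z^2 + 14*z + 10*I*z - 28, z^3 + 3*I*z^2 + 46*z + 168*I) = z - 7*I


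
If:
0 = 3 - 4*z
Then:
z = 3/4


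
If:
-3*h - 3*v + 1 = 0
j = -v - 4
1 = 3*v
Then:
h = 0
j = -13/3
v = 1/3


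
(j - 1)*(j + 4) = j^2 + 3*j - 4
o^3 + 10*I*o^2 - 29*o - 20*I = (o + I)*(o + 4*I)*(o + 5*I)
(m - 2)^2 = m^2 - 4*m + 4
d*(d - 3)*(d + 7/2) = d^3 + d^2/2 - 21*d/2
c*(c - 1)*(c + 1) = c^3 - c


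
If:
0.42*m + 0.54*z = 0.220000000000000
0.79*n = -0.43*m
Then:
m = 0.523809523809524 - 1.28571428571429*z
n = 0.699819168173599*z - 0.285111512959614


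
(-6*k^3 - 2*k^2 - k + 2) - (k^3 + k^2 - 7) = -7*k^3 - 3*k^2 - k + 9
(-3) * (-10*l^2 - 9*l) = 30*l^2 + 27*l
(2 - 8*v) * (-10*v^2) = 80*v^3 - 20*v^2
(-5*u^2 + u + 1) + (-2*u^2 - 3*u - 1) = -7*u^2 - 2*u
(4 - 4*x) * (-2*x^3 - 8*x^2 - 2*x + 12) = 8*x^4 + 24*x^3 - 24*x^2 - 56*x + 48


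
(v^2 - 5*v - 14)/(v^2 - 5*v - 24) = (-v^2 + 5*v + 14)/(-v^2 + 5*v + 24)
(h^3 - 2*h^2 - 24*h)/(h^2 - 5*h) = (h^2 - 2*h - 24)/(h - 5)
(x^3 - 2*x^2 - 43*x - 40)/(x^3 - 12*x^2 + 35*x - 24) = (x^2 + 6*x + 5)/(x^2 - 4*x + 3)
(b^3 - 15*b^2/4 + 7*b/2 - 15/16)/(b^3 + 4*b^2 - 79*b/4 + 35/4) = (b - 3/4)/(b + 7)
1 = 1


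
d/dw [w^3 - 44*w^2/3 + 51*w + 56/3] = 3*w^2 - 88*w/3 + 51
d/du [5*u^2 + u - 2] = 10*u + 1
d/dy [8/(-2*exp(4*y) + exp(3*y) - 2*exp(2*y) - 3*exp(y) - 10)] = (64*exp(3*y) - 24*exp(2*y) + 32*exp(y) + 24)*exp(y)/(2*exp(4*y) - exp(3*y) + 2*exp(2*y) + 3*exp(y) + 10)^2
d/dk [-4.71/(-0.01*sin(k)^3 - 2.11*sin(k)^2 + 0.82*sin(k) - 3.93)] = (-0.1413*sin(k)^2 - 19.8762*sin(k) + 3.8622)*cos(k)/(0.01*sin(k)^3 + 2.11*sin(k)^2 - 0.82*sin(k) + 3.93)^2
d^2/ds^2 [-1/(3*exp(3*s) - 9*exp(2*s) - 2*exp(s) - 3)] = (2*(-9*exp(2*s) + 18*exp(s) + 2)^2*exp(s) + (27*exp(2*s) - 36*exp(s) - 2)*(-3*exp(3*s) + 9*exp(2*s) + 2*exp(s) + 3))*exp(s)/(-3*exp(3*s) + 9*exp(2*s) + 2*exp(s) + 3)^3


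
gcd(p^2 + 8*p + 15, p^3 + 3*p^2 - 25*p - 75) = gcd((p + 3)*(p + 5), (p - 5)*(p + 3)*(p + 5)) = p^2 + 8*p + 15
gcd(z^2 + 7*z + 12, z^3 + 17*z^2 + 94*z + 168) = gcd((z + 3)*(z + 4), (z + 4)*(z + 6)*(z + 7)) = z + 4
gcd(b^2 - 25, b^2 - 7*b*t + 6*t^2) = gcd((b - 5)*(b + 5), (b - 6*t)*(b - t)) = 1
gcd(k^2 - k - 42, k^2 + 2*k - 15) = 1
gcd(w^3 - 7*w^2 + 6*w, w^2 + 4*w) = w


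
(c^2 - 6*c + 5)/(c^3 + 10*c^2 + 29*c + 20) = (c^2 - 6*c + 5)/(c^3 + 10*c^2 + 29*c + 20)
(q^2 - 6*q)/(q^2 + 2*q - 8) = q*(q - 6)/(q^2 + 2*q - 8)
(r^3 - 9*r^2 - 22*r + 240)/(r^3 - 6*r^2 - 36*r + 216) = (r^2 - 3*r - 40)/(r^2 - 36)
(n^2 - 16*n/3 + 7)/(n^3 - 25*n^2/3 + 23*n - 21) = 1/(n - 3)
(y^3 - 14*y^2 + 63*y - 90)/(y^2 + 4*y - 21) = (y^2 - 11*y + 30)/(y + 7)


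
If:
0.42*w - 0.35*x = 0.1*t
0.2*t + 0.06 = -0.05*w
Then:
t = -0.196629213483146*x - 0.28314606741573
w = 0.786516853932584*x - 0.0674157303370786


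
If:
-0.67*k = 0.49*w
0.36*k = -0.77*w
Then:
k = 0.00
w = 0.00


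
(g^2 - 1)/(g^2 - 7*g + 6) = (g + 1)/(g - 6)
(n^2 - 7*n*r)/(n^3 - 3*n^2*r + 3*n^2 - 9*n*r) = (n - 7*r)/(n^2 - 3*n*r + 3*n - 9*r)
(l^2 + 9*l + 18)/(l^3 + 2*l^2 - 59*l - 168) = (l + 6)/(l^2 - l - 56)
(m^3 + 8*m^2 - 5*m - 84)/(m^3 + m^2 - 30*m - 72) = (m^2 + 4*m - 21)/(m^2 - 3*m - 18)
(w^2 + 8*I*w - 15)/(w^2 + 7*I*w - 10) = (w + 3*I)/(w + 2*I)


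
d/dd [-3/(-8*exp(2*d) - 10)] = -12*exp(2*d)/(4*exp(2*d) + 5)^2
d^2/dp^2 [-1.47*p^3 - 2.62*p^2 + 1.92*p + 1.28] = -8.82*p - 5.24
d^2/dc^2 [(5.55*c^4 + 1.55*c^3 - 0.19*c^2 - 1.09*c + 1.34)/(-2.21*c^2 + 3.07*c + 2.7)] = (-54.21351*c^6 + 225.93051*c^5 - 115.14807*c^4 - 770.552566*c^3 - 595.067484*c^2 + 25.776168*c - 56.550112)/(10.793861*c^6 - 44.982561*c^5 + 22.925877*c^4 + 80.977697*c^3 - 28.00899*c^2 - 67.1409*c - 19.683)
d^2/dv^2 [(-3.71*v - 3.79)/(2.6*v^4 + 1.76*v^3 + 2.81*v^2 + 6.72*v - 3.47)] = (-300.9552*v^7 - 784.03936*v^6 - 751.875336*v^5 - 360.456504*v^4 - 1205.040342*v^3 - 1130.720946*v^2 - 785.332278*v - 589.233506)/(17.576*v^12 + 35.6928*v^11 + 81.14808*v^10 + 218.884736*v^9 + 201.835068*v^8 + 303.444624*v^7 + 389.473217*v^6 - 69.1127040000001*v^5 + 146.163627*v^4 - 26.1078240000001*v^3 - 368.594157*v^2 + 242.744544*v - 41.781923)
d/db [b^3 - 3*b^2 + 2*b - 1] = 3*b^2 - 6*b + 2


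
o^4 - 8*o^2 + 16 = (o - 2)^2*(o + 2)^2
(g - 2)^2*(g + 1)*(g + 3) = g^4 - 9*g^2 + 4*g + 12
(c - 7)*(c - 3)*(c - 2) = c^3 - 12*c^2 + 41*c - 42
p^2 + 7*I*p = p*(p + 7*I)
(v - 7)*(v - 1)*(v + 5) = v^3 - 3*v^2 - 33*v + 35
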